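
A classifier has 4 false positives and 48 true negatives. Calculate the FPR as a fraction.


FPR = FP / (FP + TN) = 4 / 52 = 1/13.

1/13


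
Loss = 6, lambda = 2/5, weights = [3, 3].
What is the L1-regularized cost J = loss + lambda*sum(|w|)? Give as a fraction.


L1 norm = sum(|w|) = 6. J = 6 + 2/5 * 6 = 42/5.

42/5


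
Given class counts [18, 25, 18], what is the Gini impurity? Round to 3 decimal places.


Total = 61. Proportions: 18/61, 25/61, 18/61. sum(p_i^2) = 0.3421. Gini = 1 - 0.3421 = 0.6579, which rounds to 0.658.

0.658


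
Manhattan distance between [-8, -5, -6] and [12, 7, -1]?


d = sum of absolute differences: |-8-12|=20 + |-5-7|=12 + |-6--1|=5 = 37.

37


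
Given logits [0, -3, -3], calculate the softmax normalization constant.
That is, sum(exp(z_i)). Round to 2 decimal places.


Denom = e^0=1.0000 + e^-3=0.0498 + e^-3=0.0498. Sum = 1.0996, which rounds to 1.10.

1.10


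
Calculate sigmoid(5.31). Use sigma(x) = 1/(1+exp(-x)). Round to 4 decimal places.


sigma(5.31) = 1/(1+e^(-5.31)) = 1/(1+0.004942) = 1/1.004942 = 0.9951.

0.9951


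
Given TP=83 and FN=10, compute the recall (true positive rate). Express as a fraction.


Recall = TP / (TP + FN) = 83 / 93 = 83/93.

83/93


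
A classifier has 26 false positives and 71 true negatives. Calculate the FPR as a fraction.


FPR = FP / (FP + TN) = 26 / 97 = 26/97.

26/97


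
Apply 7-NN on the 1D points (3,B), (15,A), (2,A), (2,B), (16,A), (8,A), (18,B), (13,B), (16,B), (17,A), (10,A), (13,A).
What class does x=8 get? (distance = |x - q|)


Distances: |3-8|=5, |15-8|=7, |2-8|=6, |2-8|=6, |16-8|=8, |8-8|=0, |18-8|=10, |13-8|=5, |16-8|=8, |17-8|=9, |10-8|=2, |13-8|=5. 7 nearest: (8,A), (10,A), (13,A), (3,B), (13,B), (2,A), (2,B). Counts: {'A': 4, 'B': 3}. Majority class: A.

A


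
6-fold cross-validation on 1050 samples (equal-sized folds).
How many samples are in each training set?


Each validation fold has 1050/6 = 175 samples. Training set = 1050 - 175 = 875.

875


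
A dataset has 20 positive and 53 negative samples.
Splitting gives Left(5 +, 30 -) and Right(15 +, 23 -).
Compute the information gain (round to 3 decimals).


H(parent) = 0.8471. H(left) = 0.5917, H(right) = 0.9678. Weighted = (35/73)*0.5917 + (38/73)*0.9678 = 0.7875. IG = 0.8471 - 0.7875 = 0.0596, which rounds to 0.060.

0.060


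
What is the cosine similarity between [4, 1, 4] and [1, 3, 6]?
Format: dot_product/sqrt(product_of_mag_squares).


dot = 31. |a|^2 = 33, |b|^2 = 46. cos = 31/sqrt(1518).

31/sqrt(1518)


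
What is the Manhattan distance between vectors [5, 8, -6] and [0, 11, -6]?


d = sum of absolute differences: |5-0|=5 + |8-11|=3 + |-6--6|=0 = 8.

8


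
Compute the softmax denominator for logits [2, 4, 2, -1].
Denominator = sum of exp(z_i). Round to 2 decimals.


Denom = e^2=7.3891 + e^4=54.5982 + e^2=7.3891 + e^-1=0.3679. Sum = 69.7443, which rounds to 69.74.

69.74


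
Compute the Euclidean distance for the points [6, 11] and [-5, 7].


d = sqrt(sum of squared differences). (6--5)^2=121, (11-7)^2=16. Sum = 137.

sqrt(137)


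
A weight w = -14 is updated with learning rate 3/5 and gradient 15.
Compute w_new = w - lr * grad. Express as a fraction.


w_new = -14 - 3/5 * 15 = -14 - 9 = -23.

-23


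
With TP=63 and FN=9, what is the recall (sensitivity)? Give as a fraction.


Recall = TP / (TP + FN) = 63 / 72 = 7/8.

7/8


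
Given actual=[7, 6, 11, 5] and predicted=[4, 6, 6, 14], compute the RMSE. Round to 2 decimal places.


MSE = 28.7500. RMSE = sqrt(28.7500) = 5.36.

5.36


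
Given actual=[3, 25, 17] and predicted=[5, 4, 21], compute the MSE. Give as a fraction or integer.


MSE = (1/3) * ((3-5)^2=4 + (25-4)^2=441 + (17-21)^2=16). Sum = 461. MSE = 461/3.

461/3


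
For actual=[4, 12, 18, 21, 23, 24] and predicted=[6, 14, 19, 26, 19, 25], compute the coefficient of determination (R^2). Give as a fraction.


Mean(y) = 17. SS_res = 51. SS_tot = 296. R^2 = 1 - 51/(296) = 245/296.

245/296


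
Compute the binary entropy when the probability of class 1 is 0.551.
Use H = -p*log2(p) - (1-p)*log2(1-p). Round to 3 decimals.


H = -0.551*log2(0.551) - 0.449*log2(0.449) = 0.992.

0.992


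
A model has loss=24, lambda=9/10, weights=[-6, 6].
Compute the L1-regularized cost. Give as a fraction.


L1 norm = sum(|w|) = 12. J = 24 + 9/10 * 12 = 174/5.

174/5


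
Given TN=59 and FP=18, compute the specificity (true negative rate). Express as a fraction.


Specificity = TN / (TN + FP) = 59 / 77 = 59/77.

59/77


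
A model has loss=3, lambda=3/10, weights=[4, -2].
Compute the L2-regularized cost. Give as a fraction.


L2 sq norm = sum(w^2) = 20. J = 3 + 3/10 * 20 = 9.

9


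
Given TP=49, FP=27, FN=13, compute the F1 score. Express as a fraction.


Precision = 49/76 = 49/76. Recall = 49/62 = 49/62. F1 = 2*P*R/(P+R) = 49/69.

49/69


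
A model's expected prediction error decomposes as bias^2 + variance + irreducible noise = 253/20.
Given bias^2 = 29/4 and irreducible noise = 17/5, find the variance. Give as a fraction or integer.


Total error = bias^2 + variance + irreducible noise. So variance = 253/20 - 29/4 - 17/5 = 2.

2


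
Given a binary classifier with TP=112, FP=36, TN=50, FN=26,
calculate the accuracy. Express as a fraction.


Accuracy = (TP + TN) / (TP + TN + FP + FN) = (112 + 50) / 224 = 81/112.

81/112


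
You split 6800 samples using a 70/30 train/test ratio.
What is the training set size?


Test set = 6800 * 30% = 2040. Training set = 6800 - 2040 = 4760.

4760


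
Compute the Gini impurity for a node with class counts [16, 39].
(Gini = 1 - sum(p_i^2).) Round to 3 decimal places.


Total = 55. Proportions: 16/55, 39/55. sum(p_i^2) = 0.5874. Gini = 1 - 0.5874 = 0.4126, which rounds to 0.413.

0.413


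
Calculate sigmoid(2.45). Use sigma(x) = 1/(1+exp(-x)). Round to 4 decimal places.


sigma(2.45) = 1/(1+e^(-2.45)) = 1/(1+0.086294) = 1/1.086294 = 0.9206.

0.9206


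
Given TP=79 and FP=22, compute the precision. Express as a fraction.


Precision = TP / (TP + FP) = 79 / 101 = 79/101.

79/101


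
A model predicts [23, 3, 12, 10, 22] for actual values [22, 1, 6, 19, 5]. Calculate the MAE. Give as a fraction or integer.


MAE = (1/5) * (|22-23|=1 + |1-3|=2 + |6-12|=6 + |19-10|=9 + |5-22|=17). Sum = 35. MAE = 7.

7


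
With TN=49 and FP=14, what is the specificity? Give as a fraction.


Specificity = TN / (TN + FP) = 49 / 63 = 7/9.

7/9


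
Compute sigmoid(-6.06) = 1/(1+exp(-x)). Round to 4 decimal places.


sigma(-6.06) = 1/(1+e^(6.06)) = 1/(1+428.375437) = 1/429.375437 = 0.0023.

0.0023


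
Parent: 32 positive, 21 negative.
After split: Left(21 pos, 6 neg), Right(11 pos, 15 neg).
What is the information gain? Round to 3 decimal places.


H(parent) = 0.9687. H(left) = 0.7642, H(right) = 0.9829. Weighted = (27/53)*0.7642 + (26/53)*0.9829 = 0.8715. IG = 0.9687 - 0.8715 = 0.0972, which rounds to 0.097.

0.097


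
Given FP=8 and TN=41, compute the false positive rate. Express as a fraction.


FPR = FP / (FP + TN) = 8 / 49 = 8/49.

8/49


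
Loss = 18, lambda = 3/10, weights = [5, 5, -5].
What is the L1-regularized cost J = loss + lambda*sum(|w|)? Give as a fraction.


L1 norm = sum(|w|) = 15. J = 18 + 3/10 * 15 = 45/2.

45/2


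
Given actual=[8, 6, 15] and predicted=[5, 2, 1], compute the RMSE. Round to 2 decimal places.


MSE = 73.6667. RMSE = sqrt(73.6667) = 8.58.

8.58


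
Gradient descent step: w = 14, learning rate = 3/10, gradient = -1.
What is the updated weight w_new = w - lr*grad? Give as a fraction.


w_new = 14 - 3/10 * -1 = 14 - -3/10 = 143/10.

143/10


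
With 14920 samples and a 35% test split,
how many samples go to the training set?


Test set = 14920 * 35% = 5222. Training set = 14920 - 5222 = 9698.

9698


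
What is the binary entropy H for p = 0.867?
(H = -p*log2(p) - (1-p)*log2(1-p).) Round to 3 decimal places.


H = -0.867*log2(0.867) - 0.133*log2(0.133) = 0.566.

0.566


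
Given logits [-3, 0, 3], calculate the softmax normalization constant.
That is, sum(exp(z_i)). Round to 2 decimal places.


Denom = e^-3=0.0498 + e^0=1.0000 + e^3=20.0855. Sum = 21.1353, which rounds to 21.14.

21.14


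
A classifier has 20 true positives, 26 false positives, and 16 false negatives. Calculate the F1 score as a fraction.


Precision = 20/46 = 10/23. Recall = 20/36 = 5/9. F1 = 2*P*R/(P+R) = 20/41.

20/41


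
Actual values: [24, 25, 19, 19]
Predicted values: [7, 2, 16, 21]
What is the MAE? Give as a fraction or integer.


MAE = (1/4) * (|24-7|=17 + |25-2|=23 + |19-16|=3 + |19-21|=2). Sum = 45. MAE = 45/4.

45/4


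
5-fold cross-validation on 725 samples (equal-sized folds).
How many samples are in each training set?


Each validation fold has 725/5 = 145 samples. Training set = 725 - 145 = 580.

580


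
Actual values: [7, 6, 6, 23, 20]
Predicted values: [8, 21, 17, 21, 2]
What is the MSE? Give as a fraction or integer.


MSE = (1/5) * ((7-8)^2=1 + (6-21)^2=225 + (6-17)^2=121 + (23-21)^2=4 + (20-2)^2=324). Sum = 675. MSE = 135.

135


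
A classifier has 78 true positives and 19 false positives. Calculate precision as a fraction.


Precision = TP / (TP + FP) = 78 / 97 = 78/97.

78/97


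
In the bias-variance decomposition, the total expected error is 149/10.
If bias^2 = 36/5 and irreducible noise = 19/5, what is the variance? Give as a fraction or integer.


Total error = bias^2 + variance + irreducible noise. So variance = 149/10 - 36/5 - 19/5 = 39/10.

39/10


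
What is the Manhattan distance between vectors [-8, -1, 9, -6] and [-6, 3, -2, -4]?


d = sum of absolute differences: |-8--6|=2 + |-1-3|=4 + |9--2|=11 + |-6--4|=2 = 19.

19


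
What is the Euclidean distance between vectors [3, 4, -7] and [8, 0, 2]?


d = sqrt(sum of squared differences). (3-8)^2=25, (4-0)^2=16, (-7-2)^2=81. Sum = 122.

sqrt(122)


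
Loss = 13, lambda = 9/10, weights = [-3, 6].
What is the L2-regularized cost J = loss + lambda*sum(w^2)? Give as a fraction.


L2 sq norm = sum(w^2) = 45. J = 13 + 9/10 * 45 = 107/2.

107/2


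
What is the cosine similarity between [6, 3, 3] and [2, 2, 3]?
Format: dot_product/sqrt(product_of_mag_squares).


dot = 27. |a|^2 = 54, |b|^2 = 17. cos = 27/sqrt(918).

27/sqrt(918)


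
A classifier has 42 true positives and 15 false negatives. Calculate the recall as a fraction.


Recall = TP / (TP + FN) = 42 / 57 = 14/19.

14/19


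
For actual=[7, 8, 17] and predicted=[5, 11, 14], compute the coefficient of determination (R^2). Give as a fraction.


Mean(y) = 32/3. SS_res = 22. SS_tot = 182/3. R^2 = 1 - 22/(182/3) = 58/91.

58/91


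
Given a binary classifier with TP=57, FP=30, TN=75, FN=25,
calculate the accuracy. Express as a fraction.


Accuracy = (TP + TN) / (TP + TN + FP + FN) = (57 + 75) / 187 = 12/17.

12/17


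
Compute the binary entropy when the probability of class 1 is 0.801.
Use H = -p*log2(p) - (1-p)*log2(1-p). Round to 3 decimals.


H = -0.801*log2(0.801) - 0.199*log2(0.199) = 0.720.

0.720


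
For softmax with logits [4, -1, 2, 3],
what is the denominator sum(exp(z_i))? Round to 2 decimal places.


Denom = e^4=54.5982 + e^-1=0.3679 + e^2=7.3891 + e^3=20.0855. Sum = 82.4407, which rounds to 82.44.

82.44


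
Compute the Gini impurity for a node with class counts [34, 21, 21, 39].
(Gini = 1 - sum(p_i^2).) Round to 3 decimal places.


Total = 115. Proportions: 34/115, 21/115, 21/115, 39/115. sum(p_i^2) = 0.2691. Gini = 1 - 0.2691 = 0.7309, which rounds to 0.731.

0.731


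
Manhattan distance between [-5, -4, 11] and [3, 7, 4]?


d = sum of absolute differences: |-5-3|=8 + |-4-7|=11 + |11-4|=7 = 26.

26


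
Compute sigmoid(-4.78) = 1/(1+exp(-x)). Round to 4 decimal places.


sigma(-4.78) = 1/(1+e^(4.78)) = 1/(1+119.104350) = 1/120.104350 = 0.0083.

0.0083


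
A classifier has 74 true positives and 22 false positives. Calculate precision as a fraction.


Precision = TP / (TP + FP) = 74 / 96 = 37/48.

37/48


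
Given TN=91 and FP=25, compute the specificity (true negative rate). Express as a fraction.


Specificity = TN / (TN + FP) = 91 / 116 = 91/116.

91/116


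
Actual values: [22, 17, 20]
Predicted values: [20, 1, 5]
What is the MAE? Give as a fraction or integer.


MAE = (1/3) * (|22-20|=2 + |17-1|=16 + |20-5|=15). Sum = 33. MAE = 11.

11


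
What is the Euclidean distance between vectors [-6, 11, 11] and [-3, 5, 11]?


d = sqrt(sum of squared differences). (-6--3)^2=9, (11-5)^2=36, (11-11)^2=0. Sum = 45.

sqrt(45)


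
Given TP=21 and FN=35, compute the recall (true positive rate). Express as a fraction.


Recall = TP / (TP + FN) = 21 / 56 = 3/8.

3/8


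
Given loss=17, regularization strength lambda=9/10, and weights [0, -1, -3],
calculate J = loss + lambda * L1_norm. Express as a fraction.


L1 norm = sum(|w|) = 4. J = 17 + 9/10 * 4 = 103/5.

103/5


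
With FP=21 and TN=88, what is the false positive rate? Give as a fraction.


FPR = FP / (FP + TN) = 21 / 109 = 21/109.

21/109


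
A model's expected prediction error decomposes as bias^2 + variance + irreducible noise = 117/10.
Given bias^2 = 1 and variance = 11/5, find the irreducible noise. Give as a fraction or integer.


Total error = bias^2 + variance + irreducible noise. So irreducible noise = 117/10 - 1 - 11/5 = 17/2.

17/2


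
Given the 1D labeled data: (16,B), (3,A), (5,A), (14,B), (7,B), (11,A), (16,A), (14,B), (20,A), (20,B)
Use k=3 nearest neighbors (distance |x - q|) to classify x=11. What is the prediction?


Distances: |16-11|=5, |3-11|=8, |5-11|=6, |14-11|=3, |7-11|=4, |11-11|=0, |16-11|=5, |14-11|=3, |20-11|=9, |20-11|=9. 3 nearest: (11,A), (14,B), (14,B). Counts: {'A': 1, 'B': 2}. Majority class: B.

B


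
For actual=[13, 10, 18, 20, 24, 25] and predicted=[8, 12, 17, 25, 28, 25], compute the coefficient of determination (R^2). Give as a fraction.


Mean(y) = 55/3. SS_res = 71. SS_tot = 532/3. R^2 = 1 - 71/(532/3) = 319/532.

319/532


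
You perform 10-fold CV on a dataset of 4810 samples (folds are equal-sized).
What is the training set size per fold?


Each validation fold has 4810/10 = 481 samples. Training set = 4810 - 481 = 4329.

4329


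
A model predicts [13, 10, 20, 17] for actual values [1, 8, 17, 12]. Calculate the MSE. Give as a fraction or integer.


MSE = (1/4) * ((1-13)^2=144 + (8-10)^2=4 + (17-20)^2=9 + (12-17)^2=25). Sum = 182. MSE = 91/2.

91/2


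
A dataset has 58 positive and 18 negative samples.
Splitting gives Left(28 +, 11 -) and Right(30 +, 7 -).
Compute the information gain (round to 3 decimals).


H(parent) = 0.7897. H(left) = 0.8582, H(right) = 0.6998. Weighted = (39/76)*0.8582 + (37/76)*0.6998 = 0.7811. IG = 0.7897 - 0.7811 = 0.0086, which rounds to 0.009.

0.009


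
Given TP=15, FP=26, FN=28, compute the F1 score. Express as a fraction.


Precision = 15/41 = 15/41. Recall = 15/43 = 15/43. F1 = 2*P*R/(P+R) = 5/14.

5/14


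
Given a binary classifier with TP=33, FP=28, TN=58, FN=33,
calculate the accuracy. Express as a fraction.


Accuracy = (TP + TN) / (TP + TN + FP + FN) = (33 + 58) / 152 = 91/152.

91/152


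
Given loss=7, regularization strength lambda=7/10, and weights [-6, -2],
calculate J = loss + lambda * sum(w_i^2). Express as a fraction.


L2 sq norm = sum(w^2) = 40. J = 7 + 7/10 * 40 = 35.

35


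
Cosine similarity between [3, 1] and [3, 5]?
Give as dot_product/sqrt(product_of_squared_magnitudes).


dot = 14. |a|^2 = 10, |b|^2 = 34. cos = 14/sqrt(340).

14/sqrt(340)


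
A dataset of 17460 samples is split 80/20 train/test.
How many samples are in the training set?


Test set = 17460 * 20% = 3492. Training set = 17460 - 3492 = 13968.

13968


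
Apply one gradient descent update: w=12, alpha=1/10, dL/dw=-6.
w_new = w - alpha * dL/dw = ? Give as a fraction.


w_new = 12 - 1/10 * -6 = 12 - -3/5 = 63/5.

63/5


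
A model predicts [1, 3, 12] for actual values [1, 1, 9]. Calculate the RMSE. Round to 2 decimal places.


MSE = 4.3333. RMSE = sqrt(4.3333) = 2.08.

2.08


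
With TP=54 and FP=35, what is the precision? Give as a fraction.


Precision = TP / (TP + FP) = 54 / 89 = 54/89.

54/89


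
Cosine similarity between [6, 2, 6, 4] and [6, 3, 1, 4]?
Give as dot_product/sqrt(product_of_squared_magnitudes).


dot = 64. |a|^2 = 92, |b|^2 = 62. cos = 64/sqrt(5704).

64/sqrt(5704)


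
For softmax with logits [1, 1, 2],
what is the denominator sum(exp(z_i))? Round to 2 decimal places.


Denom = e^1=2.7183 + e^1=2.7183 + e^2=7.3891. Sum = 12.8257, which rounds to 12.83.

12.83


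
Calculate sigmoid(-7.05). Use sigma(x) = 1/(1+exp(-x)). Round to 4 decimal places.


sigma(-7.05) = 1/(1+e^(7.05)) = 1/(1+1152.858743) = 1/1153.858743 = 0.0009.

0.0009


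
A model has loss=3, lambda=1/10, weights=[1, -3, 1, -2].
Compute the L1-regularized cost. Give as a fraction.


L1 norm = sum(|w|) = 7. J = 3 + 1/10 * 7 = 37/10.

37/10


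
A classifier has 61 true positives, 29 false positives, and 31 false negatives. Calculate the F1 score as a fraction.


Precision = 61/90 = 61/90. Recall = 61/92 = 61/92. F1 = 2*P*R/(P+R) = 61/91.

61/91


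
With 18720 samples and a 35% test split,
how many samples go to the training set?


Test set = 18720 * 35% = 6552. Training set = 18720 - 6552 = 12168.

12168


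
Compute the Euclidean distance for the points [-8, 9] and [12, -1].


d = sqrt(sum of squared differences). (-8-12)^2=400, (9--1)^2=100. Sum = 500.

sqrt(500)


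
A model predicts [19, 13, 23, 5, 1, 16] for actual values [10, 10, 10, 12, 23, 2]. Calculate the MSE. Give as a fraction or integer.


MSE = (1/6) * ((10-19)^2=81 + (10-13)^2=9 + (10-23)^2=169 + (12-5)^2=49 + (23-1)^2=484 + (2-16)^2=196). Sum = 988. MSE = 494/3.

494/3


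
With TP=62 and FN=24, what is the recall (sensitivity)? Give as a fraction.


Recall = TP / (TP + FN) = 62 / 86 = 31/43.

31/43


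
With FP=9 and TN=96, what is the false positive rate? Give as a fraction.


FPR = FP / (FP + TN) = 9 / 105 = 3/35.

3/35


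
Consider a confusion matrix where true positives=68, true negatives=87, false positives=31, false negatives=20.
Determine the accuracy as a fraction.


Accuracy = (TP + TN) / (TP + TN + FP + FN) = (68 + 87) / 206 = 155/206.

155/206


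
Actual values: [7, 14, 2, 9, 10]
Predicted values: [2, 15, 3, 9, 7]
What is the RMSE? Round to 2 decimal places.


MSE = 7.2000. RMSE = sqrt(7.2000) = 2.68.

2.68


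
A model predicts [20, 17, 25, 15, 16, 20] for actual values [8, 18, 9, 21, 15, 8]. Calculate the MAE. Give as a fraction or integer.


MAE = (1/6) * (|8-20|=12 + |18-17|=1 + |9-25|=16 + |21-15|=6 + |15-16|=1 + |8-20|=12). Sum = 48. MAE = 8.

8


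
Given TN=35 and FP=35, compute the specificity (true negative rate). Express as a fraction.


Specificity = TN / (TN + FP) = 35 / 70 = 1/2.

1/2


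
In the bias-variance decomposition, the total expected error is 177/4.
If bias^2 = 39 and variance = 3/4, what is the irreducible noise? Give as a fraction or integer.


Total error = bias^2 + variance + irreducible noise. So irreducible noise = 177/4 - 39 - 3/4 = 9/2.

9/2


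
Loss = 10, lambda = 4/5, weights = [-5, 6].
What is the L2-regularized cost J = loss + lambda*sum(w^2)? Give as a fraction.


L2 sq norm = sum(w^2) = 61. J = 10 + 4/5 * 61 = 294/5.

294/5


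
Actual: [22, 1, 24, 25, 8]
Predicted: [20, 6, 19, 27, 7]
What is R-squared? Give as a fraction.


Mean(y) = 16. SS_res = 59. SS_tot = 470. R^2 = 1 - 59/(470) = 411/470.

411/470


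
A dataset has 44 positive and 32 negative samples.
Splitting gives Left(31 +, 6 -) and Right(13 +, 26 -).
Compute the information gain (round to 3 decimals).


H(parent) = 0.9819. H(left) = 0.6395, H(right) = 0.9183. Weighted = (37/76)*0.6395 + (39/76)*0.9183 = 0.7826. IG = 0.9819 - 0.7826 = 0.1993, which rounds to 0.199.

0.199


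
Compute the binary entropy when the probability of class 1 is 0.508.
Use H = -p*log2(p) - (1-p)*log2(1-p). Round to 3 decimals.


H = -0.508*log2(0.508) - 0.492*log2(0.492) = 1.000.

1.000


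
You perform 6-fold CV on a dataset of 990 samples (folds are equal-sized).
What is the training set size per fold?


Each validation fold has 990/6 = 165 samples. Training set = 990 - 165 = 825.

825


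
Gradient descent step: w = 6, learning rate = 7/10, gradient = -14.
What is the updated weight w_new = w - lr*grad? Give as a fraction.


w_new = 6 - 7/10 * -14 = 6 - -49/5 = 79/5.

79/5


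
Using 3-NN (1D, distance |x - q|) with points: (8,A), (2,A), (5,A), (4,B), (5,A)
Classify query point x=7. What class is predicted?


Distances: |8-7|=1, |2-7|=5, |5-7|=2, |4-7|=3, |5-7|=2. 3 nearest: (8,A), (5,A), (5,A). Counts: {'A': 3}. Majority class: A.

A


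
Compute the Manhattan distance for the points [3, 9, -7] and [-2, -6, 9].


d = sum of absolute differences: |3--2|=5 + |9--6|=15 + |-7-9|=16 = 36.

36


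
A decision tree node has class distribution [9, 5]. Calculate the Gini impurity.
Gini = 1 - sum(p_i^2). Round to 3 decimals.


Total = 14. Proportions: 9/14, 5/14. sum(p_i^2) = 0.5408. Gini = 1 - 0.5408 = 0.4592, which rounds to 0.459.

0.459


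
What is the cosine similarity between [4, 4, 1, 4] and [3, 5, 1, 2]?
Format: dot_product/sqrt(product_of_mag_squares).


dot = 41. |a|^2 = 49, |b|^2 = 39. cos = 41/sqrt(1911).

41/sqrt(1911)


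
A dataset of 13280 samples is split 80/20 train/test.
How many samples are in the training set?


Test set = 13280 * 20% = 2656. Training set = 13280 - 2656 = 10624.

10624


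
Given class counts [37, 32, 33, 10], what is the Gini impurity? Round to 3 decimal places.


Total = 112. Proportions: 37/112, 32/112, 33/112, 10/112. sum(p_i^2) = 0.2856. Gini = 1 - 0.2856 = 0.7144, which rounds to 0.714.

0.714


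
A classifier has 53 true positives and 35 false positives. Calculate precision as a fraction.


Precision = TP / (TP + FP) = 53 / 88 = 53/88.

53/88


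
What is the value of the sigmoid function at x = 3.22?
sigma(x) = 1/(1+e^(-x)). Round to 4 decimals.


sigma(3.22) = 1/(1+e^(-3.22)) = 1/(1+0.039955) = 1/1.039955 = 0.9616.

0.9616


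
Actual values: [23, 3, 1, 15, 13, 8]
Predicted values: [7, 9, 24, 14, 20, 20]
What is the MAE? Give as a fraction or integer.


MAE = (1/6) * (|23-7|=16 + |3-9|=6 + |1-24|=23 + |15-14|=1 + |13-20|=7 + |8-20|=12). Sum = 65. MAE = 65/6.

65/6


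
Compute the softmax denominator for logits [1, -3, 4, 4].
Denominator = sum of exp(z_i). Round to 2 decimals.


Denom = e^1=2.7183 + e^-3=0.0498 + e^4=54.5982 + e^4=54.5982. Sum = 111.9645, which rounds to 111.96.

111.96


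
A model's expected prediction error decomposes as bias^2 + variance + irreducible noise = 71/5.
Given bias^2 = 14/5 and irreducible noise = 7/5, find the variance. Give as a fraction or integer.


Total error = bias^2 + variance + irreducible noise. So variance = 71/5 - 14/5 - 7/5 = 10.

10


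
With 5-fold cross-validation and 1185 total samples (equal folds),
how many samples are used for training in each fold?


Each validation fold has 1185/5 = 237 samples. Training set = 1185 - 237 = 948.

948


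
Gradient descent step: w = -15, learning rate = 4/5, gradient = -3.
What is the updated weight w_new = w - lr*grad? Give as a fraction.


w_new = -15 - 4/5 * -3 = -15 - -12/5 = -63/5.

-63/5


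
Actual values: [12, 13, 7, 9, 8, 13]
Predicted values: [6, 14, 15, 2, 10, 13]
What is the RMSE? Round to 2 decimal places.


MSE = 25.6667. RMSE = sqrt(25.6667) = 5.07.

5.07


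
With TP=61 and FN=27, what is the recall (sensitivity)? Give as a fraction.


Recall = TP / (TP + FN) = 61 / 88 = 61/88.

61/88


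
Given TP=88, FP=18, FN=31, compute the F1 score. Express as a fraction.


Precision = 88/106 = 44/53. Recall = 88/119 = 88/119. F1 = 2*P*R/(P+R) = 176/225.

176/225


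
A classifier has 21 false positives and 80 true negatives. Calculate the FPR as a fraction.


FPR = FP / (FP + TN) = 21 / 101 = 21/101.

21/101


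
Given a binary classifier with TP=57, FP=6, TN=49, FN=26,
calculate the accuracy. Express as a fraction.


Accuracy = (TP + TN) / (TP + TN + FP + FN) = (57 + 49) / 138 = 53/69.

53/69


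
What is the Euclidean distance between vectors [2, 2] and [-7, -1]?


d = sqrt(sum of squared differences). (2--7)^2=81, (2--1)^2=9. Sum = 90.

sqrt(90)


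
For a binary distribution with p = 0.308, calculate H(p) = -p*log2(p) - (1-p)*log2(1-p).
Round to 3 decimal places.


H = -0.308*log2(0.308) - 0.692*log2(0.692) = 0.891.

0.891


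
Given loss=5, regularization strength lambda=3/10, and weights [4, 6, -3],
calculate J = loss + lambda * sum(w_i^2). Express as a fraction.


L2 sq norm = sum(w^2) = 61. J = 5 + 3/10 * 61 = 233/10.

233/10


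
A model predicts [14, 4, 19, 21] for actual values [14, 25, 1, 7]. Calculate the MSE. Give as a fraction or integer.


MSE = (1/4) * ((14-14)^2=0 + (25-4)^2=441 + (1-19)^2=324 + (7-21)^2=196). Sum = 961. MSE = 961/4.

961/4


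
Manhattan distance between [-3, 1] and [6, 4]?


d = sum of absolute differences: |-3-6|=9 + |1-4|=3 = 12.

12


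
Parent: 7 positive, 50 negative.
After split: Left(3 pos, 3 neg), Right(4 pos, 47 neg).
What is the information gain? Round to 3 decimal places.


H(parent) = 0.5374. H(left) = 1.0000, H(right) = 0.3966. Weighted = (6/57)*1.0000 + (51/57)*0.3966 = 0.4601. IG = 0.5374 - 0.4601 = 0.0773, which rounds to 0.077.

0.077


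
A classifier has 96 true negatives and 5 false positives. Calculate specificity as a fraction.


Specificity = TN / (TN + FP) = 96 / 101 = 96/101.

96/101


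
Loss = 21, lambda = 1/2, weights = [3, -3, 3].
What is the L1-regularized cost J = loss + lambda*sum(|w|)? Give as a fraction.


L1 norm = sum(|w|) = 9. J = 21 + 1/2 * 9 = 51/2.

51/2


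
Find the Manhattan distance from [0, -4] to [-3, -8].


d = sum of absolute differences: |0--3|=3 + |-4--8|=4 = 7.

7


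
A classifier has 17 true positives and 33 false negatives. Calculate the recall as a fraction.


Recall = TP / (TP + FN) = 17 / 50 = 17/50.

17/50


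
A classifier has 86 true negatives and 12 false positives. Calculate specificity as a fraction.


Specificity = TN / (TN + FP) = 86 / 98 = 43/49.

43/49


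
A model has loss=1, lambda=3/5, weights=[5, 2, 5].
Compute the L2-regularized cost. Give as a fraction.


L2 sq norm = sum(w^2) = 54. J = 1 + 3/5 * 54 = 167/5.

167/5


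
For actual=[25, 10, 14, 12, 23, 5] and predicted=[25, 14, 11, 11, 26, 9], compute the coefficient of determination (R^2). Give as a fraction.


Mean(y) = 89/6. SS_res = 51. SS_tot = 1793/6. R^2 = 1 - 51/(1793/6) = 1487/1793.

1487/1793


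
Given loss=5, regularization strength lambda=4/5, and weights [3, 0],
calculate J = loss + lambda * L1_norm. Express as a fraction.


L1 norm = sum(|w|) = 3. J = 5 + 4/5 * 3 = 37/5.

37/5


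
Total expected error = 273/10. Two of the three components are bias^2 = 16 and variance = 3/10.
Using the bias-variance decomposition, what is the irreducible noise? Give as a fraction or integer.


Total error = bias^2 + variance + irreducible noise. So irreducible noise = 273/10 - 16 - 3/10 = 11.

11


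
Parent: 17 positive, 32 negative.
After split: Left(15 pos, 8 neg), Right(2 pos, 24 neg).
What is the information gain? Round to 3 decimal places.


H(parent) = 0.9313. H(left) = 0.9321, H(right) = 0.3912. Weighted = (23/49)*0.9321 + (26/49)*0.3912 = 0.6451. IG = 0.9313 - 0.6451 = 0.2862, which rounds to 0.286.

0.286


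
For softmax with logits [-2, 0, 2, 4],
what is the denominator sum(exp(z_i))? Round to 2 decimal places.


Denom = e^-2=0.1353 + e^0=1.0000 + e^2=7.3891 + e^4=54.5982. Sum = 63.1226, which rounds to 63.12.

63.12


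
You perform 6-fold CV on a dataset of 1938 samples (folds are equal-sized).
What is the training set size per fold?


Each validation fold has 1938/6 = 323 samples. Training set = 1938 - 323 = 1615.

1615


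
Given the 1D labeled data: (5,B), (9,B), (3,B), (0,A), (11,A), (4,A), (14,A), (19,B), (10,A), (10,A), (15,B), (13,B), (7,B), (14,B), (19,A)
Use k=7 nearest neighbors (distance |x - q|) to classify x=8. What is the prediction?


Distances: |5-8|=3, |9-8|=1, |3-8|=5, |0-8|=8, |11-8|=3, |4-8|=4, |14-8|=6, |19-8|=11, |10-8|=2, |10-8|=2, |15-8|=7, |13-8|=5, |7-8|=1, |14-8|=6, |19-8|=11. 7 nearest: (9,B), (7,B), (10,A), (10,A), (11,A), (5,B), (4,A). Counts: {'B': 3, 'A': 4}. Majority class: A.

A


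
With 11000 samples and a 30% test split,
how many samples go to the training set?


Test set = 11000 * 30% = 3300. Training set = 11000 - 3300 = 7700.

7700


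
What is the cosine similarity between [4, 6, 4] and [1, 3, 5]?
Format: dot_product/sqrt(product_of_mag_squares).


dot = 42. |a|^2 = 68, |b|^2 = 35. cos = 42/sqrt(2380).

42/sqrt(2380)


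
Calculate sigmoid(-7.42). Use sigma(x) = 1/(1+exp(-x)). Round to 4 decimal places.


sigma(-7.42) = 1/(1+e^(7.42)) = 1/(1+1669.033508) = 1/1670.033508 = 0.0006.

0.0006


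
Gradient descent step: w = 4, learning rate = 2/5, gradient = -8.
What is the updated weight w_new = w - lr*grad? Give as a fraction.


w_new = 4 - 2/5 * -8 = 4 - -16/5 = 36/5.

36/5


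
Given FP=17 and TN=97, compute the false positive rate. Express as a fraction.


FPR = FP / (FP + TN) = 17 / 114 = 17/114.

17/114


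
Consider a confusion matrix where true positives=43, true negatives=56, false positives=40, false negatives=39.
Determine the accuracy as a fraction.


Accuracy = (TP + TN) / (TP + TN + FP + FN) = (43 + 56) / 178 = 99/178.

99/178


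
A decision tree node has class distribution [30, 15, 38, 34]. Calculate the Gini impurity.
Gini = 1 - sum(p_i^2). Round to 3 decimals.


Total = 117. Proportions: 30/117, 15/117, 38/117, 34/117. sum(p_i^2) = 0.2721. Gini = 1 - 0.2721 = 0.7279, which rounds to 0.728.

0.728


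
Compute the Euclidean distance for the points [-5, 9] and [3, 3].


d = sqrt(sum of squared differences). (-5-3)^2=64, (9-3)^2=36. Sum = 100.

10


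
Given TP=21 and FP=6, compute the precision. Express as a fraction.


Precision = TP / (TP + FP) = 21 / 27 = 7/9.

7/9


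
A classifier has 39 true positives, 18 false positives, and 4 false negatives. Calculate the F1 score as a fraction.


Precision = 39/57 = 13/19. Recall = 39/43 = 39/43. F1 = 2*P*R/(P+R) = 39/50.

39/50


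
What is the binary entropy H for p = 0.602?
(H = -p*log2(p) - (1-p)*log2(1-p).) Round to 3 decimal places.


H = -0.602*log2(0.602) - 0.398*log2(0.398) = 0.970.

0.970


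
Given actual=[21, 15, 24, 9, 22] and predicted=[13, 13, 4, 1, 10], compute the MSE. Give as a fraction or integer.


MSE = (1/5) * ((21-13)^2=64 + (15-13)^2=4 + (24-4)^2=400 + (9-1)^2=64 + (22-10)^2=144). Sum = 676. MSE = 676/5.

676/5


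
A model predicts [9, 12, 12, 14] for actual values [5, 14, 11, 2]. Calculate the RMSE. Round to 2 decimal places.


MSE = 41.2500. RMSE = sqrt(41.2500) = 6.42.

6.42


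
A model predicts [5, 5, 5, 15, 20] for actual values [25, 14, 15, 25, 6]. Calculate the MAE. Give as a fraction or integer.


MAE = (1/5) * (|25-5|=20 + |14-5|=9 + |15-5|=10 + |25-15|=10 + |6-20|=14). Sum = 63. MAE = 63/5.

63/5


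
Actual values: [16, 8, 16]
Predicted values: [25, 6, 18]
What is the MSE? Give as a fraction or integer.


MSE = (1/3) * ((16-25)^2=81 + (8-6)^2=4 + (16-18)^2=4). Sum = 89. MSE = 89/3.

89/3


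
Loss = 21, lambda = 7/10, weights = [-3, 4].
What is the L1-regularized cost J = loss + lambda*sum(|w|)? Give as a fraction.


L1 norm = sum(|w|) = 7. J = 21 + 7/10 * 7 = 259/10.

259/10


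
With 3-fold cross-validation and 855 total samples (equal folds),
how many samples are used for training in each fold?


Each validation fold has 855/3 = 285 samples. Training set = 855 - 285 = 570.

570


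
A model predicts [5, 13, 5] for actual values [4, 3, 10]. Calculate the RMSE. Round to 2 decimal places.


MSE = 42.0000. RMSE = sqrt(42.0000) = 6.48.

6.48


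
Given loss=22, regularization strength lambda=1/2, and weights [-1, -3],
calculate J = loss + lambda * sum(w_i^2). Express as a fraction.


L2 sq norm = sum(w^2) = 10. J = 22 + 1/2 * 10 = 27.

27


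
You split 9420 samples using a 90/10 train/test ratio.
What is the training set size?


Test set = 9420 * 10% = 942. Training set = 9420 - 942 = 8478.

8478


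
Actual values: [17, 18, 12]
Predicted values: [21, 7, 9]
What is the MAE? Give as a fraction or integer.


MAE = (1/3) * (|17-21|=4 + |18-7|=11 + |12-9|=3). Sum = 18. MAE = 6.

6


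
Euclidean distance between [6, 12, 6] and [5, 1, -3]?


d = sqrt(sum of squared differences). (6-5)^2=1, (12-1)^2=121, (6--3)^2=81. Sum = 203.

sqrt(203)


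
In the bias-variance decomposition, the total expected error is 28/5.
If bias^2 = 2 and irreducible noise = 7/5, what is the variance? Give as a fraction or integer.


Total error = bias^2 + variance + irreducible noise. So variance = 28/5 - 2 - 7/5 = 11/5.

11/5


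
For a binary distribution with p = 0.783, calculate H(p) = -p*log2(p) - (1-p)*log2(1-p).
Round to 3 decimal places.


H = -0.783*log2(0.783) - 0.217*log2(0.217) = 0.755.

0.755


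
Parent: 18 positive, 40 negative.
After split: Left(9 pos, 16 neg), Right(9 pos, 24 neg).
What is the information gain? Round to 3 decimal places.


H(parent) = 0.8936. H(left) = 0.9427, H(right) = 0.8454. Weighted = (25/58)*0.9427 + (33/58)*0.8454 = 0.8873. IG = 0.8936 - 0.8873 = 0.0063, which rounds to 0.006.

0.006


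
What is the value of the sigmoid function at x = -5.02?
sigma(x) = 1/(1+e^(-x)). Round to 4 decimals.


sigma(-5.02) = 1/(1+e^(5.02)) = 1/(1+151.411304) = 1/152.411304 = 0.0066.

0.0066


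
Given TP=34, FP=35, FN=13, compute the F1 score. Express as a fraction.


Precision = 34/69 = 34/69. Recall = 34/47 = 34/47. F1 = 2*P*R/(P+R) = 17/29.

17/29


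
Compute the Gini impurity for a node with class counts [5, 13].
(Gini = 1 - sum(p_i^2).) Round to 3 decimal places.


Total = 18. Proportions: 5/18, 13/18. sum(p_i^2) = 0.5988. Gini = 1 - 0.5988 = 0.4012, which rounds to 0.401.

0.401


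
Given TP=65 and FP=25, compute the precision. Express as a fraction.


Precision = TP / (TP + FP) = 65 / 90 = 13/18.

13/18


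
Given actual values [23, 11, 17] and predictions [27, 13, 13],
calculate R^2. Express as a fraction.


Mean(y) = 17. SS_res = 36. SS_tot = 72. R^2 = 1 - 36/(72) = 1/2.

1/2


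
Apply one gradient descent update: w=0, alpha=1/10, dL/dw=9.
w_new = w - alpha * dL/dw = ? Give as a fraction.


w_new = 0 - 1/10 * 9 = 0 - 9/10 = -9/10.

-9/10


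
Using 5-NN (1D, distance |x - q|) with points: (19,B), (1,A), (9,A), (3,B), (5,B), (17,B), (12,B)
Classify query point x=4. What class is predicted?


Distances: |19-4|=15, |1-4|=3, |9-4|=5, |3-4|=1, |5-4|=1, |17-4|=13, |12-4|=8. 5 nearest: (3,B), (5,B), (1,A), (9,A), (12,B). Counts: {'B': 3, 'A': 2}. Majority class: B.

B


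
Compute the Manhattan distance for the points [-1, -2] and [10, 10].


d = sum of absolute differences: |-1-10|=11 + |-2-10|=12 = 23.

23


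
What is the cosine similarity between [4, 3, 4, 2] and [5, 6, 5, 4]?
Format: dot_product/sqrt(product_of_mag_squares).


dot = 66. |a|^2 = 45, |b|^2 = 102. cos = 66/sqrt(4590).

66/sqrt(4590)


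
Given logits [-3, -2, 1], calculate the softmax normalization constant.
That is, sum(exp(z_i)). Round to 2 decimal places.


Denom = e^-3=0.0498 + e^-2=0.1353 + e^1=2.7183. Sum = 2.9034, which rounds to 2.90.

2.90


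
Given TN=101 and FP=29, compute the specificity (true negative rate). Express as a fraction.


Specificity = TN / (TN + FP) = 101 / 130 = 101/130.

101/130


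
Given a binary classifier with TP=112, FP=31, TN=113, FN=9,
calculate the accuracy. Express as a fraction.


Accuracy = (TP + TN) / (TP + TN + FP + FN) = (112 + 113) / 265 = 45/53.

45/53


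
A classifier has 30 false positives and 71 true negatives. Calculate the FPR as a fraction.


FPR = FP / (FP + TN) = 30 / 101 = 30/101.

30/101


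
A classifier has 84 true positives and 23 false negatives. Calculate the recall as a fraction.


Recall = TP / (TP + FN) = 84 / 107 = 84/107.

84/107


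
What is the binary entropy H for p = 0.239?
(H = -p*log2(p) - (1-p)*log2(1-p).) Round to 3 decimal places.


H = -0.239*log2(0.239) - 0.761*log2(0.761) = 0.793.

0.793


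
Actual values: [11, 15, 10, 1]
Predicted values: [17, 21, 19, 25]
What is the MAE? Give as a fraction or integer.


MAE = (1/4) * (|11-17|=6 + |15-21|=6 + |10-19|=9 + |1-25|=24). Sum = 45. MAE = 45/4.

45/4


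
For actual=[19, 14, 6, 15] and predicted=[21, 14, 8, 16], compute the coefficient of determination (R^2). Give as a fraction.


Mean(y) = 27/2. SS_res = 9. SS_tot = 89. R^2 = 1 - 9/(89) = 80/89.

80/89


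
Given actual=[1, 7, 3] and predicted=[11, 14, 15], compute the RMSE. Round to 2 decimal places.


MSE = 97.6667. RMSE = sqrt(97.6667) = 9.88.

9.88


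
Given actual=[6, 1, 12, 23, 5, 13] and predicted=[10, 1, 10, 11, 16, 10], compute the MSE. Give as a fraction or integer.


MSE = (1/6) * ((6-10)^2=16 + (1-1)^2=0 + (12-10)^2=4 + (23-11)^2=144 + (5-16)^2=121 + (13-10)^2=9). Sum = 294. MSE = 49.

49


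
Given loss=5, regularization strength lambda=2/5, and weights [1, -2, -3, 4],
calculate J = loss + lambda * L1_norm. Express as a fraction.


L1 norm = sum(|w|) = 10. J = 5 + 2/5 * 10 = 9.

9


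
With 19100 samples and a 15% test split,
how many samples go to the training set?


Test set = 19100 * 15% = 2865. Training set = 19100 - 2865 = 16235.

16235


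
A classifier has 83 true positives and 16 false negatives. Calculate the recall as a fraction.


Recall = TP / (TP + FN) = 83 / 99 = 83/99.

83/99


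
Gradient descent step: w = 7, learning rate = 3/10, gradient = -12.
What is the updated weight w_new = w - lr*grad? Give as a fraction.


w_new = 7 - 3/10 * -12 = 7 - -18/5 = 53/5.

53/5


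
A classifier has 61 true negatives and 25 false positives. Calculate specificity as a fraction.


Specificity = TN / (TN + FP) = 61 / 86 = 61/86.

61/86


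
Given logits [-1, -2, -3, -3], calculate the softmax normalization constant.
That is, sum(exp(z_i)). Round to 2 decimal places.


Denom = e^-1=0.3679 + e^-2=0.1353 + e^-3=0.0498 + e^-3=0.0498. Sum = 0.6028, which rounds to 0.60.

0.60


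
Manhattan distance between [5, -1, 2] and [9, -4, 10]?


d = sum of absolute differences: |5-9|=4 + |-1--4|=3 + |2-10|=8 = 15.

15


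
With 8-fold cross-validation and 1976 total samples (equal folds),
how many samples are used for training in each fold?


Each validation fold has 1976/8 = 247 samples. Training set = 1976 - 247 = 1729.

1729


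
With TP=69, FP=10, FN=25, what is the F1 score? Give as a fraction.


Precision = 69/79 = 69/79. Recall = 69/94 = 69/94. F1 = 2*P*R/(P+R) = 138/173.

138/173


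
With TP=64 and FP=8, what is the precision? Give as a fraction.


Precision = TP / (TP + FP) = 64 / 72 = 8/9.

8/9


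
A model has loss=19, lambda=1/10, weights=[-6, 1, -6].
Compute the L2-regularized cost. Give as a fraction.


L2 sq norm = sum(w^2) = 73. J = 19 + 1/10 * 73 = 263/10.

263/10


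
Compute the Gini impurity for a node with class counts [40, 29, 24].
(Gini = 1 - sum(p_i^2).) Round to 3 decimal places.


Total = 93. Proportions: 40/93, 29/93, 24/93. sum(p_i^2) = 0.3488. Gini = 1 - 0.3488 = 0.6512, which rounds to 0.651.

0.651
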